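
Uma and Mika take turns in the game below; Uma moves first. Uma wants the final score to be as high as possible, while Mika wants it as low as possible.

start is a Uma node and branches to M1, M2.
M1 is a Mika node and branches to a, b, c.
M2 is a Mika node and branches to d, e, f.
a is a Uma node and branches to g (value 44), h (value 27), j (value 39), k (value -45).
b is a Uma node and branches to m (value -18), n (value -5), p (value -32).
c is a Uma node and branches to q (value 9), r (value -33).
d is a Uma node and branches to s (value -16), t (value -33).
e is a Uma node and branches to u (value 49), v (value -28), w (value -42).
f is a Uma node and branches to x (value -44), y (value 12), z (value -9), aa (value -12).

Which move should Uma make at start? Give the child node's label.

M1

a (Uma): max(44, 27, 39, -45) = 44
b (Uma): max(-18, -5, -32) = -5
c (Uma): max(9, -33) = 9
M1 (Mika): min(44, -5, 9) = -5
d (Uma): max(-16, -33) = -16
e (Uma): max(49, -28, -42) = 49
f (Uma): max(-44, 12, -9, -12) = 12
M2 (Mika): min(-16, 49, 12) = -16
start (Uma): max(-5, -16) = -5
Uma at start wants the highest of {M1=-5, M2=-16}, so chooses M1.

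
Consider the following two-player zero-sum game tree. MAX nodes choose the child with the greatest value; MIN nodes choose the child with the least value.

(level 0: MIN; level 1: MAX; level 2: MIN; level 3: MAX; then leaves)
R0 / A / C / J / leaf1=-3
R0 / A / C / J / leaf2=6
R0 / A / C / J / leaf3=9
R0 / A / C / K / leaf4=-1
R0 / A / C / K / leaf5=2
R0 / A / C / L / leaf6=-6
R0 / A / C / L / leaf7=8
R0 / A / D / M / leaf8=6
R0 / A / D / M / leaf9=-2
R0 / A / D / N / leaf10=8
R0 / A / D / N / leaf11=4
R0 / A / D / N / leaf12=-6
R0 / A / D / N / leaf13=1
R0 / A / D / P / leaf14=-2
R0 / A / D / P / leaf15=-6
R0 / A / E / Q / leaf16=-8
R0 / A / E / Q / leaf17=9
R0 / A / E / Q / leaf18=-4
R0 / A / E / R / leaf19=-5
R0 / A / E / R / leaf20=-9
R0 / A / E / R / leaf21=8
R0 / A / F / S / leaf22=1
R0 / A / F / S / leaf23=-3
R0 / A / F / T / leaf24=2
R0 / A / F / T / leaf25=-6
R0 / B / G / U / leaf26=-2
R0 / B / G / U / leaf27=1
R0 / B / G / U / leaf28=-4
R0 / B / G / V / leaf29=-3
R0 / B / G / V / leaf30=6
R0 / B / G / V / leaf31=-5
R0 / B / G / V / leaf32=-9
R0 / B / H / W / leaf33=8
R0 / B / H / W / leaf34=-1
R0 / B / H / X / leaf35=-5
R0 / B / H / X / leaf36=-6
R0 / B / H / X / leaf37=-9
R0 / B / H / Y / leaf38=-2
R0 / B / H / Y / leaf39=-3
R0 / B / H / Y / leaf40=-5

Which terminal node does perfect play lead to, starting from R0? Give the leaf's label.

leaf27

J (MAX): max(-3, 6, 9) = 9
K (MAX): max(-1, 2) = 2
L (MAX): max(-6, 8) = 8
C (MIN): min(9, 2, 8) = 2
M (MAX): max(6, -2) = 6
N (MAX): max(8, 4, -6, 1) = 8
P (MAX): max(-2, -6) = -2
D (MIN): min(6, 8, -2) = -2
Q (MAX): max(-8, 9, -4) = 9
R (MAX): max(-5, -9, 8) = 8
E (MIN): min(9, 8) = 8
S (MAX): max(1, -3) = 1
T (MAX): max(2, -6) = 2
F (MIN): min(1, 2) = 1
A (MAX): max(2, -2, 8, 1) = 8
U (MAX): max(-2, 1, -4) = 1
V (MAX): max(-3, 6, -5, -9) = 6
G (MIN): min(1, 6) = 1
W (MAX): max(8, -1) = 8
X (MAX): max(-5, -6, -9) = -5
Y (MAX): max(-2, -3, -5) = -2
H (MIN): min(8, -5, -2) = -5
B (MAX): max(1, -5) = 1
R0 (MIN): min(8, 1) = 1
At R0, MIN picks B (lowest: 1).
At B, MAX picks G (highest: 1).
At G, MIN picks U (lowest: 1).
At U, MAX picks leaf27 (highest: 1).
Terminal value 1.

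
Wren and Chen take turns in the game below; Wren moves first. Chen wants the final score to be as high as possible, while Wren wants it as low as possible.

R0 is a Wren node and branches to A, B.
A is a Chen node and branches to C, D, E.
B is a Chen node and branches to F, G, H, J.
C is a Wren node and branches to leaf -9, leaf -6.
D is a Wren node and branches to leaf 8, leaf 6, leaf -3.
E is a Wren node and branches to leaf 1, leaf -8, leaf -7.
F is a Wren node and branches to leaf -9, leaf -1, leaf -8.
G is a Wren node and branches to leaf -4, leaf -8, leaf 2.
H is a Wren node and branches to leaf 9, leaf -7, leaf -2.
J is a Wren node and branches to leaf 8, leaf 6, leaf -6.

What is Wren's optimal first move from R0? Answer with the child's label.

B

C (Wren): min(-9, -6) = -9
D (Wren): min(8, 6, -3) = -3
E (Wren): min(1, -8, -7) = -8
A (Chen): max(-9, -3, -8) = -3
F (Wren): min(-9, -1, -8) = -9
G (Wren): min(-4, -8, 2) = -8
H (Wren): min(9, -7, -2) = -7
J (Wren): min(8, 6, -6) = -6
B (Chen): max(-9, -8, -7, -6) = -6
R0 (Wren): min(-3, -6) = -6
Wren at R0 wants the lowest of {A=-3, B=-6}, so chooses B.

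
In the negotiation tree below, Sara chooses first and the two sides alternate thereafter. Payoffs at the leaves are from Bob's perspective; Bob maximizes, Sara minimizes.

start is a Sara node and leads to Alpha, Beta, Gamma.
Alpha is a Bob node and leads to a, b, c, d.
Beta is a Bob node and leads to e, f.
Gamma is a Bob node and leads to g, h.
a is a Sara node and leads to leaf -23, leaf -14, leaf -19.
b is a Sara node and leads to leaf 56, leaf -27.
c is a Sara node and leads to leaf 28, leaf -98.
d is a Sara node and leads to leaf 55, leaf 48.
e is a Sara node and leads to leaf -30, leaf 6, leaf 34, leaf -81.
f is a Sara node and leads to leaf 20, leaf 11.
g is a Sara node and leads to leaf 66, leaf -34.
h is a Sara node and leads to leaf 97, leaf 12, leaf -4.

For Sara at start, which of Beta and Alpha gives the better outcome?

e (Sara): min(-30, 6, 34, -81) = -81
f (Sara): min(20, 11) = 11
Beta (Bob): max(-81, 11) = 11
a (Sara): min(-23, -14, -19) = -23
b (Sara): min(56, -27) = -27
c (Sara): min(28, -98) = -98
d (Sara): min(55, 48) = 48
Alpha (Bob): max(-23, -27, -98, 48) = 48
Sara prefers the lower value; Beta=11, Alpha=48. Beta is better since 11 < 48.

Beta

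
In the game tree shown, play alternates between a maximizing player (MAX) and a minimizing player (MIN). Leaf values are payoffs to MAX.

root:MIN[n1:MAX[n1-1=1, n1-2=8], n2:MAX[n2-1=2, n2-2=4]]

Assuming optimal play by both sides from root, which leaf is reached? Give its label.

n2-2

n1 (MAX): max(1, 8) = 8
n2 (MAX): max(2, 4) = 4
root (MIN): min(8, 4) = 4
At root, MIN picks n2 (lowest: 4).
At n2, MAX picks n2-2 (highest: 4).
Terminal value 4.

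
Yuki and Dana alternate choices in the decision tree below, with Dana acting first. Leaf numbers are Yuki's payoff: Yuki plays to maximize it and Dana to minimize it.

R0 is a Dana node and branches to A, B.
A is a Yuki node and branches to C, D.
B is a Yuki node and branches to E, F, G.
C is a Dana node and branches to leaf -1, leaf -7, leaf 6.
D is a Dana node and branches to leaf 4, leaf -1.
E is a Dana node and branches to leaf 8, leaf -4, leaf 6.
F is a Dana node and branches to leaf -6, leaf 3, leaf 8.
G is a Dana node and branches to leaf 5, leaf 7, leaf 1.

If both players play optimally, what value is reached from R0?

-1

C (Dana): min(-1, -7, 6) = -7
D (Dana): min(4, -1) = -1
A (Yuki): max(-7, -1) = -1
E (Dana): min(8, -4, 6) = -4
F (Dana): min(-6, 3, 8) = -6
G (Dana): min(5, 7, 1) = 1
B (Yuki): max(-4, -6, 1) = 1
R0 (Dana): min(-1, 1) = -1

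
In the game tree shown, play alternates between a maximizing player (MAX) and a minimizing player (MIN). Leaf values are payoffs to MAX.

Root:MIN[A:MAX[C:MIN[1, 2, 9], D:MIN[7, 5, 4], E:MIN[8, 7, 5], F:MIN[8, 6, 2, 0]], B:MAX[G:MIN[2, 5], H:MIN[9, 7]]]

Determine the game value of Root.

C (MIN): min(1, 2, 9) = 1
D (MIN): min(7, 5, 4) = 4
E (MIN): min(8, 7, 5) = 5
F (MIN): min(8, 6, 2, 0) = 0
A (MAX): max(1, 4, 5, 0) = 5
G (MIN): min(2, 5) = 2
H (MIN): min(9, 7) = 7
B (MAX): max(2, 7) = 7
Root (MIN): min(5, 7) = 5

5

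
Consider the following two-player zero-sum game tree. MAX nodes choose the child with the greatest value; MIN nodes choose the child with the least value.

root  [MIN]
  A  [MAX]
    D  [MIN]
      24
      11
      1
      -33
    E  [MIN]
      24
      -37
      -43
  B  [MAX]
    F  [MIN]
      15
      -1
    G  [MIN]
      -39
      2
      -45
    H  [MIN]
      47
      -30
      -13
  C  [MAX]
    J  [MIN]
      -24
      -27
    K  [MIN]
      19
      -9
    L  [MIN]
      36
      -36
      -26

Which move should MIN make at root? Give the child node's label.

A

D (MIN): min(24, 11, 1, -33) = -33
E (MIN): min(24, -37, -43) = -43
A (MAX): max(-33, -43) = -33
F (MIN): min(15, -1) = -1
G (MIN): min(-39, 2, -45) = -45
H (MIN): min(47, -30, -13) = -30
B (MAX): max(-1, -45, -30) = -1
J (MIN): min(-24, -27) = -27
K (MIN): min(19, -9) = -9
L (MIN): min(36, -36, -26) = -36
C (MAX): max(-27, -9, -36) = -9
root (MIN): min(-33, -1, -9) = -33
MIN at root wants the lowest of {A=-33, B=-1, C=-9}, so chooses A.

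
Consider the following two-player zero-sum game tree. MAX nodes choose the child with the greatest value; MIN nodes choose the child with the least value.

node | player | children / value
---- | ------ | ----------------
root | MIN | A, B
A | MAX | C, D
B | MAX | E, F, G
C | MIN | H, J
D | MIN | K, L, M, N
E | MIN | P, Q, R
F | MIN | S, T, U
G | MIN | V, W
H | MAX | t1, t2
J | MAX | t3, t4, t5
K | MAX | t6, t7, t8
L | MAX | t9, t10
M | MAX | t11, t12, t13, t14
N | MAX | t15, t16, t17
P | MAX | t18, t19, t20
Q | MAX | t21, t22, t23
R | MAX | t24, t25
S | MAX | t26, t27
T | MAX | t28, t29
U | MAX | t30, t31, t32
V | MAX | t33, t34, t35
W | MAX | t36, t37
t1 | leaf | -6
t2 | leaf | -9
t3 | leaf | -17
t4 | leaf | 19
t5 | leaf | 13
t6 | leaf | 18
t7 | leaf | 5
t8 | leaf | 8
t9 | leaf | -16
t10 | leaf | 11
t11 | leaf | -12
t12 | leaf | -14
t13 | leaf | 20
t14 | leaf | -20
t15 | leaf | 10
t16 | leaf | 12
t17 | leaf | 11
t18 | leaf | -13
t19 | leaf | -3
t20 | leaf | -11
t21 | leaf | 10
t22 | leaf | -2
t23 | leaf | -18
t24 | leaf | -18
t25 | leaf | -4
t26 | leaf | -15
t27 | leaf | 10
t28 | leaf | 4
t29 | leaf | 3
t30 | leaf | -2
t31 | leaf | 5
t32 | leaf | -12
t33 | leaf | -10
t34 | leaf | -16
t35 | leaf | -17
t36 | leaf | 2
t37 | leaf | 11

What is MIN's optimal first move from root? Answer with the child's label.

H (MAX): max(-6, -9) = -6
J (MAX): max(-17, 19, 13) = 19
C (MIN): min(-6, 19) = -6
K (MAX): max(18, 5, 8) = 18
L (MAX): max(-16, 11) = 11
M (MAX): max(-12, -14, 20, -20) = 20
N (MAX): max(10, 12, 11) = 12
D (MIN): min(18, 11, 20, 12) = 11
A (MAX): max(-6, 11) = 11
P (MAX): max(-13, -3, -11) = -3
Q (MAX): max(10, -2, -18) = 10
R (MAX): max(-18, -4) = -4
E (MIN): min(-3, 10, -4) = -4
S (MAX): max(-15, 10) = 10
T (MAX): max(4, 3) = 4
U (MAX): max(-2, 5, -12) = 5
F (MIN): min(10, 4, 5) = 4
V (MAX): max(-10, -16, -17) = -10
W (MAX): max(2, 11) = 11
G (MIN): min(-10, 11) = -10
B (MAX): max(-4, 4, -10) = 4
root (MIN): min(11, 4) = 4
MIN at root wants the lowest of {A=11, B=4}, so chooses B.

B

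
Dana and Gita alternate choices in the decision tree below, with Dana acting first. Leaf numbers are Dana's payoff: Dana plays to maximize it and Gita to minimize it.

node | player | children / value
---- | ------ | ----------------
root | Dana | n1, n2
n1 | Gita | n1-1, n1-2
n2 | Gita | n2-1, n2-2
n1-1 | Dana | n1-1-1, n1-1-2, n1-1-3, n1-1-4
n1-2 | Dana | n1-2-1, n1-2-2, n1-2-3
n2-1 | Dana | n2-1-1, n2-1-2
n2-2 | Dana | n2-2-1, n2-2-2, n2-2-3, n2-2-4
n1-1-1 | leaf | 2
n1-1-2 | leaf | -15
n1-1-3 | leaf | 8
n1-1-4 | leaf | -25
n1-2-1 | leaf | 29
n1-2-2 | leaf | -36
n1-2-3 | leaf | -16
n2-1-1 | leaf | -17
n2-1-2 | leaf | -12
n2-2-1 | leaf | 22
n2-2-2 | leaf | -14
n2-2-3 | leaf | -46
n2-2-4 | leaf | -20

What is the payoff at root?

8

n1-1 (Dana): max(2, -15, 8, -25) = 8
n1-2 (Dana): max(29, -36, -16) = 29
n1 (Gita): min(8, 29) = 8
n2-1 (Dana): max(-17, -12) = -12
n2-2 (Dana): max(22, -14, -46, -20) = 22
n2 (Gita): min(-12, 22) = -12
root (Dana): max(8, -12) = 8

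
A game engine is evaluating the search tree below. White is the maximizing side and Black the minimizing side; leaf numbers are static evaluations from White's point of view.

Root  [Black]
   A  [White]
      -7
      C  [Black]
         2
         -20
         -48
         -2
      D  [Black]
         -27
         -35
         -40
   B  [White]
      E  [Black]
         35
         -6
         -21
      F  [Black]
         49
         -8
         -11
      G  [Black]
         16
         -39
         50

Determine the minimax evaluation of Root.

C (Black): min(2, -20, -48, -2) = -48
D (Black): min(-27, -35, -40) = -40
A (White): max(-7, -48, -40) = -7
E (Black): min(35, -6, -21) = -21
F (Black): min(49, -8, -11) = -11
G (Black): min(16, -39, 50) = -39
B (White): max(-21, -11, -39) = -11
Root (Black): min(-7, -11) = -11

-11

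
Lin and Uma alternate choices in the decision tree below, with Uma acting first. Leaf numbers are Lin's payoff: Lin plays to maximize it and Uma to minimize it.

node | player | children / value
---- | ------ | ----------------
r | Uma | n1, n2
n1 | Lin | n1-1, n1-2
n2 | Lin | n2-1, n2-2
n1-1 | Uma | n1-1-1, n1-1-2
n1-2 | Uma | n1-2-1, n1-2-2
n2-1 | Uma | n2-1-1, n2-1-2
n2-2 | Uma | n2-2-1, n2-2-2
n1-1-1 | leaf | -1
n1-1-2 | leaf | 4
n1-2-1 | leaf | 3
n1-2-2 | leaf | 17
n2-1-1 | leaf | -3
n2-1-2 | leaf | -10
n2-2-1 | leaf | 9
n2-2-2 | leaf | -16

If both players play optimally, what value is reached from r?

n1-1 (Uma): min(-1, 4) = -1
n1-2 (Uma): min(3, 17) = 3
n1 (Lin): max(-1, 3) = 3
n2-1 (Uma): min(-3, -10) = -10
n2-2 (Uma): min(9, -16) = -16
n2 (Lin): max(-10, -16) = -10
r (Uma): min(3, -10) = -10

-10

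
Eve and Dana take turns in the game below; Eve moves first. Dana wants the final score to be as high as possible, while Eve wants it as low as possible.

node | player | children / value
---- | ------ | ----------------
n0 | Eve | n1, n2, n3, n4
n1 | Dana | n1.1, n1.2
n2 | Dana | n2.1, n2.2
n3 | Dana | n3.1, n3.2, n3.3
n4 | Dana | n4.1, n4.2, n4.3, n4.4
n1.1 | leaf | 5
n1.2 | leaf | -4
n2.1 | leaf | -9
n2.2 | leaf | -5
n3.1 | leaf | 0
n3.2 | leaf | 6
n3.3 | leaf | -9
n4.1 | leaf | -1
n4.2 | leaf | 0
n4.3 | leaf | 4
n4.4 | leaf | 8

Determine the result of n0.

n1 (Dana): max(5, -4) = 5
n2 (Dana): max(-9, -5) = -5
n3 (Dana): max(0, 6, -9) = 6
n4 (Dana): max(-1, 0, 4, 8) = 8
n0 (Eve): min(5, -5, 6, 8) = -5

-5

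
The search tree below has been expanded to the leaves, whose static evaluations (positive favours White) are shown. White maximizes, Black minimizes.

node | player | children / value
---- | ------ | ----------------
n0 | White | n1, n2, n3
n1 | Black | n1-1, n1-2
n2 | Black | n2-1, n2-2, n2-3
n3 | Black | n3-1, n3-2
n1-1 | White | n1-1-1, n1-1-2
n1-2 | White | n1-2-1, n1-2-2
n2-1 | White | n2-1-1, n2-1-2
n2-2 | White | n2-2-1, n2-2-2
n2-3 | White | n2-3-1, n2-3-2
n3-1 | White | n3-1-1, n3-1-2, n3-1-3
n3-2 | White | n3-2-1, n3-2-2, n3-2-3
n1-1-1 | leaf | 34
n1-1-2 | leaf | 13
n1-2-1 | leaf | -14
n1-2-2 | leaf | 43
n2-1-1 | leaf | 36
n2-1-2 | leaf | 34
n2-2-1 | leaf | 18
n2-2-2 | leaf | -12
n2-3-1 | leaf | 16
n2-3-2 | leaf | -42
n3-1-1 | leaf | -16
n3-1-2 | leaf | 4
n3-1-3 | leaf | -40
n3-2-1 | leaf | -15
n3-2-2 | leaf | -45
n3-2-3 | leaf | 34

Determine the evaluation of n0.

34

n1-1 (White): max(34, 13) = 34
n1-2 (White): max(-14, 43) = 43
n1 (Black): min(34, 43) = 34
n2-1 (White): max(36, 34) = 36
n2-2 (White): max(18, -12) = 18
n2-3 (White): max(16, -42) = 16
n2 (Black): min(36, 18, 16) = 16
n3-1 (White): max(-16, 4, -40) = 4
n3-2 (White): max(-15, -45, 34) = 34
n3 (Black): min(4, 34) = 4
n0 (White): max(34, 16, 4) = 34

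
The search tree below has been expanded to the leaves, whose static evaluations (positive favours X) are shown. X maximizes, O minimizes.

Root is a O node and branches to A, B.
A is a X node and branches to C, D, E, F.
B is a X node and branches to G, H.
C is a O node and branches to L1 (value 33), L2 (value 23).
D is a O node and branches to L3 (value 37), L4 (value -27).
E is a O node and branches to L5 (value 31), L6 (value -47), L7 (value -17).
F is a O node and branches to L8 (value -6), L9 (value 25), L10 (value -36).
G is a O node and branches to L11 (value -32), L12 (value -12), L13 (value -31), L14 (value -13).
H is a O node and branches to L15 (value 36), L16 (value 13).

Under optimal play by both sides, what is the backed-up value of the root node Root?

13

C (O): min(33, 23) = 23
D (O): min(37, -27) = -27
E (O): min(31, -47, -17) = -47
F (O): min(-6, 25, -36) = -36
A (X): max(23, -27, -47, -36) = 23
G (O): min(-32, -12, -31, -13) = -32
H (O): min(36, 13) = 13
B (X): max(-32, 13) = 13
Root (O): min(23, 13) = 13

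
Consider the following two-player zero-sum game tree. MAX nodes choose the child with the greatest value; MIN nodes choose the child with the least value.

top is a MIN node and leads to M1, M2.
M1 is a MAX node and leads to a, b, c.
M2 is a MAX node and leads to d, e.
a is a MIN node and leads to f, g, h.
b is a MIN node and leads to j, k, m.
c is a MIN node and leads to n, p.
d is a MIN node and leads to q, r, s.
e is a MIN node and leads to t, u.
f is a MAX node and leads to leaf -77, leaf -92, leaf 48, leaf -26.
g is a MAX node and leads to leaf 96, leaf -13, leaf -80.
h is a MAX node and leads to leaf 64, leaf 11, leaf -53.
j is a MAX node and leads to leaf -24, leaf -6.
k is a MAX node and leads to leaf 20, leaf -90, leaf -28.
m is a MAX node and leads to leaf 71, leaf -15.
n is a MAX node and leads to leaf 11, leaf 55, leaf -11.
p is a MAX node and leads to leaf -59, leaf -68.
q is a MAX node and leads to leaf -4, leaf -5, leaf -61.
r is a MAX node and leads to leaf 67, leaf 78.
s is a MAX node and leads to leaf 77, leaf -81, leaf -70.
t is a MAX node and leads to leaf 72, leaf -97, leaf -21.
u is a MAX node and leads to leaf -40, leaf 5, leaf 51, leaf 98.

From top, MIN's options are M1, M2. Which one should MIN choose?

M1

f (MAX): max(-77, -92, 48, -26) = 48
g (MAX): max(96, -13, -80) = 96
h (MAX): max(64, 11, -53) = 64
a (MIN): min(48, 96, 64) = 48
j (MAX): max(-24, -6) = -6
k (MAX): max(20, -90, -28) = 20
m (MAX): max(71, -15) = 71
b (MIN): min(-6, 20, 71) = -6
n (MAX): max(11, 55, -11) = 55
p (MAX): max(-59, -68) = -59
c (MIN): min(55, -59) = -59
M1 (MAX): max(48, -6, -59) = 48
q (MAX): max(-4, -5, -61) = -4
r (MAX): max(67, 78) = 78
s (MAX): max(77, -81, -70) = 77
d (MIN): min(-4, 78, 77) = -4
t (MAX): max(72, -97, -21) = 72
u (MAX): max(-40, 5, 51, 98) = 98
e (MIN): min(72, 98) = 72
M2 (MAX): max(-4, 72) = 72
top (MIN): min(48, 72) = 48
MIN at top wants the lowest of {M1=48, M2=72}, so chooses M1.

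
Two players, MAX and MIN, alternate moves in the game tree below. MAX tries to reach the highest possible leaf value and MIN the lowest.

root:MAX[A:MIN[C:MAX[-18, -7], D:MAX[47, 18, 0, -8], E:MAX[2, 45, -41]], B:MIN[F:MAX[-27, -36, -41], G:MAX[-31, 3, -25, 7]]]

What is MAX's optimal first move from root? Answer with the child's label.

A

C (MAX): max(-18, -7) = -7
D (MAX): max(47, 18, 0, -8) = 47
E (MAX): max(2, 45, -41) = 45
A (MIN): min(-7, 47, 45) = -7
F (MAX): max(-27, -36, -41) = -27
G (MAX): max(-31, 3, -25, 7) = 7
B (MIN): min(-27, 7) = -27
root (MAX): max(-7, -27) = -7
MAX at root wants the highest of {A=-7, B=-27}, so chooses A.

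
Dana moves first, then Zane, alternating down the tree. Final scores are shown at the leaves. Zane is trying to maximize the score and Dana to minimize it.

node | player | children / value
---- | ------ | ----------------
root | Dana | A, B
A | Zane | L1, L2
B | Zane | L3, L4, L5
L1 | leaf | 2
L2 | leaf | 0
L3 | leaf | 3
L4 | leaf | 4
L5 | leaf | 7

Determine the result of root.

2

A (Zane): max(2, 0) = 2
B (Zane): max(3, 4, 7) = 7
root (Dana): min(2, 7) = 2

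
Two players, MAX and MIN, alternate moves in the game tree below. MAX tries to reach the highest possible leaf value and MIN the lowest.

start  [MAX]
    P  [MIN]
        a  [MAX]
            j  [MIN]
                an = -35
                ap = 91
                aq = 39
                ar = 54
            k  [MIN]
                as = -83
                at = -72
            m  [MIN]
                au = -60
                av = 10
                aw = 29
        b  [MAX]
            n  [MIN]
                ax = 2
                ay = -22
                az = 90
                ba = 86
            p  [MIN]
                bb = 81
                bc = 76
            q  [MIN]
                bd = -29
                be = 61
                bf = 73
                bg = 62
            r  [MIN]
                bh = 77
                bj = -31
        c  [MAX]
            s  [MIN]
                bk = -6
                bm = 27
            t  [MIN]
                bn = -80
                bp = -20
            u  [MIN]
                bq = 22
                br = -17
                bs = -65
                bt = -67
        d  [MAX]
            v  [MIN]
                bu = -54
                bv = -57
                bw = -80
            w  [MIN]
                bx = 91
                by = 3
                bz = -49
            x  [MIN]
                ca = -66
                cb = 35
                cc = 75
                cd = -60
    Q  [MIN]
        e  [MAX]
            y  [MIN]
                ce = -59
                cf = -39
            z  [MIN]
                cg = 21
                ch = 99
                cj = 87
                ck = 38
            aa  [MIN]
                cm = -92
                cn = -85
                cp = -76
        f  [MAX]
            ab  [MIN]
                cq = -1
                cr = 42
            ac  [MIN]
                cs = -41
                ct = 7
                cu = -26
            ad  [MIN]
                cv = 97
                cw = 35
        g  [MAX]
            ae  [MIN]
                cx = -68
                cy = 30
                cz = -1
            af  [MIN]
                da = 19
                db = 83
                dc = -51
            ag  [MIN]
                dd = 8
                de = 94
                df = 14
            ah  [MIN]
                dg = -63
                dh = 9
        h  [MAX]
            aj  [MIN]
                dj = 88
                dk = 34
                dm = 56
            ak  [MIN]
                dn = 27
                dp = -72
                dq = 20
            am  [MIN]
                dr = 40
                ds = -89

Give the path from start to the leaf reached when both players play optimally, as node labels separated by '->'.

j (MIN): min(-35, 91, 39, 54) = -35
k (MIN): min(-83, -72) = -83
m (MIN): min(-60, 10, 29) = -60
a (MAX): max(-35, -83, -60) = -35
n (MIN): min(2, -22, 90, 86) = -22
p (MIN): min(81, 76) = 76
q (MIN): min(-29, 61, 73, 62) = -29
r (MIN): min(77, -31) = -31
b (MAX): max(-22, 76, -29, -31) = 76
s (MIN): min(-6, 27) = -6
t (MIN): min(-80, -20) = -80
u (MIN): min(22, -17, -65, -67) = -67
c (MAX): max(-6, -80, -67) = -6
v (MIN): min(-54, -57, -80) = -80
w (MIN): min(91, 3, -49) = -49
x (MIN): min(-66, 35, 75, -60) = -66
d (MAX): max(-80, -49, -66) = -49
P (MIN): min(-35, 76, -6, -49) = -49
y (MIN): min(-59, -39) = -59
z (MIN): min(21, 99, 87, 38) = 21
aa (MIN): min(-92, -85, -76) = -92
e (MAX): max(-59, 21, -92) = 21
ab (MIN): min(-1, 42) = -1
ac (MIN): min(-41, 7, -26) = -41
ad (MIN): min(97, 35) = 35
f (MAX): max(-1, -41, 35) = 35
ae (MIN): min(-68, 30, -1) = -68
af (MIN): min(19, 83, -51) = -51
ag (MIN): min(8, 94, 14) = 8
ah (MIN): min(-63, 9) = -63
g (MAX): max(-68, -51, 8, -63) = 8
aj (MIN): min(88, 34, 56) = 34
ak (MIN): min(27, -72, 20) = -72
am (MIN): min(40, -89) = -89
h (MAX): max(34, -72, -89) = 34
Q (MIN): min(21, 35, 8, 34) = 8
start (MAX): max(-49, 8) = 8
At start, MAX picks Q (highest: 8).
At Q, MIN picks g (lowest: 8).
At g, MAX picks ag (highest: 8).
At ag, MIN picks dd (lowest: 8).
Terminal value 8.

start -> Q -> g -> ag -> dd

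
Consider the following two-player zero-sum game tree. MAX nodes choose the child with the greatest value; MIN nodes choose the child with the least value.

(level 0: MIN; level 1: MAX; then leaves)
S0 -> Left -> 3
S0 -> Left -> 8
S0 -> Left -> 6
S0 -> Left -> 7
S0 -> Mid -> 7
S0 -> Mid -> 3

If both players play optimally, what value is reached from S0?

7

Left (MAX): max(3, 8, 6, 7) = 8
Mid (MAX): max(7, 3) = 7
S0 (MIN): min(8, 7) = 7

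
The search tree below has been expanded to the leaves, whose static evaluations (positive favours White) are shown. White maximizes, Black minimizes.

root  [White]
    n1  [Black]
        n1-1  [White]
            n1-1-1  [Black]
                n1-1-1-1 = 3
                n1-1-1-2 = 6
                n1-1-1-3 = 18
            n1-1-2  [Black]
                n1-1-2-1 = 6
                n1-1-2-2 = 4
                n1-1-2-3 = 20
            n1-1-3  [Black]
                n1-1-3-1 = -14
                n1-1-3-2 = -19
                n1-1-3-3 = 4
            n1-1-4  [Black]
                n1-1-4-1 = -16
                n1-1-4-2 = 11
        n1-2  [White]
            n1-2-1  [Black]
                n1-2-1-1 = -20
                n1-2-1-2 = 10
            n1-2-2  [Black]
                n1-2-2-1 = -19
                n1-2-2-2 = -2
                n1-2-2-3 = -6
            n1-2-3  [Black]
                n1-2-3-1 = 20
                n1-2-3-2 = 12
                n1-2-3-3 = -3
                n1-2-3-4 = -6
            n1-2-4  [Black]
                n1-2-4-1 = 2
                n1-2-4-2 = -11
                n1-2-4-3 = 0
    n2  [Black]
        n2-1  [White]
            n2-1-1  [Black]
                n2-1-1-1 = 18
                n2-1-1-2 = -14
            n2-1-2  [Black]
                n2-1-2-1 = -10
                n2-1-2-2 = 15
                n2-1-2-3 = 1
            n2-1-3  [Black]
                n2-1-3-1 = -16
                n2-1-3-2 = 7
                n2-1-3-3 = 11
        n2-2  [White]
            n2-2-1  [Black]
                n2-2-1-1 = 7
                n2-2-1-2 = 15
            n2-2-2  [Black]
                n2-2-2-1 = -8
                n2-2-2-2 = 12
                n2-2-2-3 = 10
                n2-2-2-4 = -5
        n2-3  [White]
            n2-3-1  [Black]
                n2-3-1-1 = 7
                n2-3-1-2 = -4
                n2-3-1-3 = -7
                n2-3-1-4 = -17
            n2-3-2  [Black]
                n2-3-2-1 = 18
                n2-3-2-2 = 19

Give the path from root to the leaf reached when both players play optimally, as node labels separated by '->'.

root -> n1 -> n1-2 -> n1-2-3 -> n1-2-3-4

n1-1-1 (Black): min(3, 6, 18) = 3
n1-1-2 (Black): min(6, 4, 20) = 4
n1-1-3 (Black): min(-14, -19, 4) = -19
n1-1-4 (Black): min(-16, 11) = -16
n1-1 (White): max(3, 4, -19, -16) = 4
n1-2-1 (Black): min(-20, 10) = -20
n1-2-2 (Black): min(-19, -2, -6) = -19
n1-2-3 (Black): min(20, 12, -3, -6) = -6
n1-2-4 (Black): min(2, -11, 0) = -11
n1-2 (White): max(-20, -19, -6, -11) = -6
n1 (Black): min(4, -6) = -6
n2-1-1 (Black): min(18, -14) = -14
n2-1-2 (Black): min(-10, 15, 1) = -10
n2-1-3 (Black): min(-16, 7, 11) = -16
n2-1 (White): max(-14, -10, -16) = -10
n2-2-1 (Black): min(7, 15) = 7
n2-2-2 (Black): min(-8, 12, 10, -5) = -8
n2-2 (White): max(7, -8) = 7
n2-3-1 (Black): min(7, -4, -7, -17) = -17
n2-3-2 (Black): min(18, 19) = 18
n2-3 (White): max(-17, 18) = 18
n2 (Black): min(-10, 7, 18) = -10
root (White): max(-6, -10) = -6
At root, White picks n1 (highest: -6).
At n1, Black picks n1-2 (lowest: -6).
At n1-2, White picks n1-2-3 (highest: -6).
At n1-2-3, Black picks n1-2-3-4 (lowest: -6).
Terminal value -6.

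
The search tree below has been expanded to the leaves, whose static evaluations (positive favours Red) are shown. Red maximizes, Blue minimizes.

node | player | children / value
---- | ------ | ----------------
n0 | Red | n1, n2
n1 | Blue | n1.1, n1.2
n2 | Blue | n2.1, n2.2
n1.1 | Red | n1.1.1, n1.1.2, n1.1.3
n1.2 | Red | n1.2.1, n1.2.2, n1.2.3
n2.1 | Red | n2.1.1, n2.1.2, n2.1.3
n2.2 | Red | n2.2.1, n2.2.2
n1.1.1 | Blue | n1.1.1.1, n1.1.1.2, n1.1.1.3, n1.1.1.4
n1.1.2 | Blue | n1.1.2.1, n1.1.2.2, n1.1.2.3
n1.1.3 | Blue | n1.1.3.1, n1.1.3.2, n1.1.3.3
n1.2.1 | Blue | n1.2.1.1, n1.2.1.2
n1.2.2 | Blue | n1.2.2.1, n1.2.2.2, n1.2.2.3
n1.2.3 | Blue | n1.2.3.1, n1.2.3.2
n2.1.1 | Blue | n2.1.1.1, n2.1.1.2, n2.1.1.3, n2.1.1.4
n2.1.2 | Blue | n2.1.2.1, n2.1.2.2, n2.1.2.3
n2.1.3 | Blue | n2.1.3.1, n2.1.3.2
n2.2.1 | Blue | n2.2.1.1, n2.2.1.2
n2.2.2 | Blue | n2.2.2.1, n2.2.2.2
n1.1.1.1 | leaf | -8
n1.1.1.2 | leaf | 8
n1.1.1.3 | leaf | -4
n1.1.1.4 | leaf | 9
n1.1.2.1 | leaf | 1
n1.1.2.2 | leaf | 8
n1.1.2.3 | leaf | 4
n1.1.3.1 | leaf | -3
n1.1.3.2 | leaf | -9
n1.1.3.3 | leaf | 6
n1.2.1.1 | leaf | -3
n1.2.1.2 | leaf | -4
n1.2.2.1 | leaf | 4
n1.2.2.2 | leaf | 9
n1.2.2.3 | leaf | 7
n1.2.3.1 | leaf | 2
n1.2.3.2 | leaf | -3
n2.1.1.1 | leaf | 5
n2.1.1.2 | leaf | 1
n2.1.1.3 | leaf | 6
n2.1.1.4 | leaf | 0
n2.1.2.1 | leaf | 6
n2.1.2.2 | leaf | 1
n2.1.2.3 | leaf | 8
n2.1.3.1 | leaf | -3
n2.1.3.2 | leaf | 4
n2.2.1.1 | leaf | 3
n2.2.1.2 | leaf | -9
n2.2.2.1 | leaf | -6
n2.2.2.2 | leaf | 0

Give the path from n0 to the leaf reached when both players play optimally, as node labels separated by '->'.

n1.1.1 (Blue): min(-8, 8, -4, 9) = -8
n1.1.2 (Blue): min(1, 8, 4) = 1
n1.1.3 (Blue): min(-3, -9, 6) = -9
n1.1 (Red): max(-8, 1, -9) = 1
n1.2.1 (Blue): min(-3, -4) = -4
n1.2.2 (Blue): min(4, 9, 7) = 4
n1.2.3 (Blue): min(2, -3) = -3
n1.2 (Red): max(-4, 4, -3) = 4
n1 (Blue): min(1, 4) = 1
n2.1.1 (Blue): min(5, 1, 6, 0) = 0
n2.1.2 (Blue): min(6, 1, 8) = 1
n2.1.3 (Blue): min(-3, 4) = -3
n2.1 (Red): max(0, 1, -3) = 1
n2.2.1 (Blue): min(3, -9) = -9
n2.2.2 (Blue): min(-6, 0) = -6
n2.2 (Red): max(-9, -6) = -6
n2 (Blue): min(1, -6) = -6
n0 (Red): max(1, -6) = 1
At n0, Red picks n1 (highest: 1).
At n1, Blue picks n1.1 (lowest: 1).
At n1.1, Red picks n1.1.2 (highest: 1).
At n1.1.2, Blue picks n1.1.2.1 (lowest: 1).
Terminal value 1.

n0 -> n1 -> n1.1 -> n1.1.2 -> n1.1.2.1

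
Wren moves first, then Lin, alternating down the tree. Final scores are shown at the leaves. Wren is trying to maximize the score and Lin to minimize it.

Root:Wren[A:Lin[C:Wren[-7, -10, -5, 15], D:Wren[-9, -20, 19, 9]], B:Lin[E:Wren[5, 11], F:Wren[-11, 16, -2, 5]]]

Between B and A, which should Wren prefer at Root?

E (Wren): max(5, 11) = 11
F (Wren): max(-11, 16, -2, 5) = 16
B (Lin): min(11, 16) = 11
C (Wren): max(-7, -10, -5, 15) = 15
D (Wren): max(-9, -20, 19, 9) = 19
A (Lin): min(15, 19) = 15
Wren prefers the higher value; B=11, A=15. A is better since 15 > 11.

A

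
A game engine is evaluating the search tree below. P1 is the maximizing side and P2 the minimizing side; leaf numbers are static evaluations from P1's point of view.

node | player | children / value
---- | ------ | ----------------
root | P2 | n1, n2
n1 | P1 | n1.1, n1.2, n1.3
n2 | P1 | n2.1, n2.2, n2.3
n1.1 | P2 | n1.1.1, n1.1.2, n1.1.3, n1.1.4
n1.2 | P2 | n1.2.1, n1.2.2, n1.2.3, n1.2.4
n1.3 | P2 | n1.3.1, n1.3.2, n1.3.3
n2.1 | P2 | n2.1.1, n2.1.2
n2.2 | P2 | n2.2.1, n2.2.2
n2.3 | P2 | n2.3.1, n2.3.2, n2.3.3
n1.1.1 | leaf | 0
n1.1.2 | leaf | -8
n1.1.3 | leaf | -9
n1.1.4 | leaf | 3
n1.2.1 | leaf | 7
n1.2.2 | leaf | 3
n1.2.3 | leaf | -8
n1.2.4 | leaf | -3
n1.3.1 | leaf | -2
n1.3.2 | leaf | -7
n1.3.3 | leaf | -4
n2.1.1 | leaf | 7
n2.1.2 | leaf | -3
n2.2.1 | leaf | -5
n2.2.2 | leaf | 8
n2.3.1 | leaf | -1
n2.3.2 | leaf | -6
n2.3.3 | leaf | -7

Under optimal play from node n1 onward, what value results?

n1.1 (P2): min(0, -8, -9, 3) = -9
n1.2 (P2): min(7, 3, -8, -3) = -8
n1.3 (P2): min(-2, -7, -4) = -7
n1 (P1): max(-9, -8, -7) = -7

-7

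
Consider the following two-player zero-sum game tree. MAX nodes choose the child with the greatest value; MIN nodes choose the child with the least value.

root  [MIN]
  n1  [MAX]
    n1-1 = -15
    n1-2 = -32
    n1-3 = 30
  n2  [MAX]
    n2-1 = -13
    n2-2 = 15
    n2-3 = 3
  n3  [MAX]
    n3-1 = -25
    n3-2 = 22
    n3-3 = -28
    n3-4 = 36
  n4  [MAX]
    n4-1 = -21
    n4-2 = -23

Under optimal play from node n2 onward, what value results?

n2 (MAX): max(-13, 15, 3) = 15

15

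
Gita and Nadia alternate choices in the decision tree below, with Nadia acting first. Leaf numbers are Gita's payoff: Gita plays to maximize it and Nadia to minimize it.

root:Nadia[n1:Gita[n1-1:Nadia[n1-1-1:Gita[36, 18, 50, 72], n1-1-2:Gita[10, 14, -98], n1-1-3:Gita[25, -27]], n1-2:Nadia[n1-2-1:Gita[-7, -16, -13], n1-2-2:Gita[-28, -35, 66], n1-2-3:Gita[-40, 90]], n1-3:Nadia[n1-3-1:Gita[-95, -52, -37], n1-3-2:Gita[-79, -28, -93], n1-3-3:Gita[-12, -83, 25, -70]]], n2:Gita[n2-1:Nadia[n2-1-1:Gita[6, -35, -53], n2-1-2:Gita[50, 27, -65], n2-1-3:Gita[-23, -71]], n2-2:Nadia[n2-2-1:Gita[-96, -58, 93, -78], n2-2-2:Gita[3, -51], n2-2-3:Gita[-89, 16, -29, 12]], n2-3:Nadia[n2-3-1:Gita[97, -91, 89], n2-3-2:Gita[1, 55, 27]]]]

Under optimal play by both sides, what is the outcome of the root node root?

n1-1-1 (Gita): max(36, 18, 50, 72) = 72
n1-1-2 (Gita): max(10, 14, -98) = 14
n1-1-3 (Gita): max(25, -27) = 25
n1-1 (Nadia): min(72, 14, 25) = 14
n1-2-1 (Gita): max(-7, -16, -13) = -7
n1-2-2 (Gita): max(-28, -35, 66) = 66
n1-2-3 (Gita): max(-40, 90) = 90
n1-2 (Nadia): min(-7, 66, 90) = -7
n1-3-1 (Gita): max(-95, -52, -37) = -37
n1-3-2 (Gita): max(-79, -28, -93) = -28
n1-3-3 (Gita): max(-12, -83, 25, -70) = 25
n1-3 (Nadia): min(-37, -28, 25) = -37
n1 (Gita): max(14, -7, -37) = 14
n2-1-1 (Gita): max(6, -35, -53) = 6
n2-1-2 (Gita): max(50, 27, -65) = 50
n2-1-3 (Gita): max(-23, -71) = -23
n2-1 (Nadia): min(6, 50, -23) = -23
n2-2-1 (Gita): max(-96, -58, 93, -78) = 93
n2-2-2 (Gita): max(3, -51) = 3
n2-2-3 (Gita): max(-89, 16, -29, 12) = 16
n2-2 (Nadia): min(93, 3, 16) = 3
n2-3-1 (Gita): max(97, -91, 89) = 97
n2-3-2 (Gita): max(1, 55, 27) = 55
n2-3 (Nadia): min(97, 55) = 55
n2 (Gita): max(-23, 3, 55) = 55
root (Nadia): min(14, 55) = 14

14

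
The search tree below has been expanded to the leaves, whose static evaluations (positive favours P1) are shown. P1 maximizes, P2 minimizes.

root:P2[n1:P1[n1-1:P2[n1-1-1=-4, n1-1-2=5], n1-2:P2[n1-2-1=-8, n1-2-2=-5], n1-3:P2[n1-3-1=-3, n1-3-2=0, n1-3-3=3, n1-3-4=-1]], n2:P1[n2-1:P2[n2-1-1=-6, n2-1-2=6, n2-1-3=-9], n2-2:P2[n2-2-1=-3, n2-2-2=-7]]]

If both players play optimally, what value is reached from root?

n1-1 (P2): min(-4, 5) = -4
n1-2 (P2): min(-8, -5) = -8
n1-3 (P2): min(-3, 0, 3, -1) = -3
n1 (P1): max(-4, -8, -3) = -3
n2-1 (P2): min(-6, 6, -9) = -9
n2-2 (P2): min(-3, -7) = -7
n2 (P1): max(-9, -7) = -7
root (P2): min(-3, -7) = -7

-7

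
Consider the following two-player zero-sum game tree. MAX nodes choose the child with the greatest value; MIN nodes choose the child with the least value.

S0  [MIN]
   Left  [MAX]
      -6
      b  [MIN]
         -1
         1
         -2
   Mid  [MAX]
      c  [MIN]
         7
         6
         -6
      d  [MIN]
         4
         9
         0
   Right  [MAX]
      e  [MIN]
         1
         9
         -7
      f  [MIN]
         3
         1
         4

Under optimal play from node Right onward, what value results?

1

e (MIN): min(1, 9, -7) = -7
f (MIN): min(3, 1, 4) = 1
Right (MAX): max(-7, 1) = 1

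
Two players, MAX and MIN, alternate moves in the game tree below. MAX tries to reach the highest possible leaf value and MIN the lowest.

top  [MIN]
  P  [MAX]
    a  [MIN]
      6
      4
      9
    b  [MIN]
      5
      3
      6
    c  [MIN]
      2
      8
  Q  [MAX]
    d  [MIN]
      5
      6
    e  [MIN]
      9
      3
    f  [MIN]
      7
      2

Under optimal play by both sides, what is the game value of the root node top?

a (MIN): min(6, 4, 9) = 4
b (MIN): min(5, 3, 6) = 3
c (MIN): min(2, 8) = 2
P (MAX): max(4, 3, 2) = 4
d (MIN): min(5, 6) = 5
e (MIN): min(9, 3) = 3
f (MIN): min(7, 2) = 2
Q (MAX): max(5, 3, 2) = 5
top (MIN): min(4, 5) = 4

4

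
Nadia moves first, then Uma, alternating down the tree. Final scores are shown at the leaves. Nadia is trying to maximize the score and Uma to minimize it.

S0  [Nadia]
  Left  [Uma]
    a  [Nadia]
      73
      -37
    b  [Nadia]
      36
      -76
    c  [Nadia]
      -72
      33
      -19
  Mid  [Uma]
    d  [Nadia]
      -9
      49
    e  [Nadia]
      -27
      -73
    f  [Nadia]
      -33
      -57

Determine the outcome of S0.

33

a (Nadia): max(73, -37) = 73
b (Nadia): max(36, -76) = 36
c (Nadia): max(-72, 33, -19) = 33
Left (Uma): min(73, 36, 33) = 33
d (Nadia): max(-9, 49) = 49
e (Nadia): max(-27, -73) = -27
f (Nadia): max(-33, -57) = -33
Mid (Uma): min(49, -27, -33) = -33
S0 (Nadia): max(33, -33) = 33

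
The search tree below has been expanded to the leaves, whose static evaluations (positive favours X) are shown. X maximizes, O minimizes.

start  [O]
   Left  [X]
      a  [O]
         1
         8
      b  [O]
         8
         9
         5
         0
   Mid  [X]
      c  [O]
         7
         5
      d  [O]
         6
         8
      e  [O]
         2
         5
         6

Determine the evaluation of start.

a (O): min(1, 8) = 1
b (O): min(8, 9, 5, 0) = 0
Left (X): max(1, 0) = 1
c (O): min(7, 5) = 5
d (O): min(6, 8) = 6
e (O): min(2, 5, 6) = 2
Mid (X): max(5, 6, 2) = 6
start (O): min(1, 6) = 1

1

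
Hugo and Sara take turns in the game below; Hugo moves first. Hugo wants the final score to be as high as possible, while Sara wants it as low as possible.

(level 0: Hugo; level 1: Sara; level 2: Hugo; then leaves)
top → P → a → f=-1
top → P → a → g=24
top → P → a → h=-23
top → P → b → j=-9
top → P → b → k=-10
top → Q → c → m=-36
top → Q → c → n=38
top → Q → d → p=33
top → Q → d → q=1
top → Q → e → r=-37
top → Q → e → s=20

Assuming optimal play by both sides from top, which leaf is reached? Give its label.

a (Hugo): max(-1, 24, -23) = 24
b (Hugo): max(-9, -10) = -9
P (Sara): min(24, -9) = -9
c (Hugo): max(-36, 38) = 38
d (Hugo): max(33, 1) = 33
e (Hugo): max(-37, 20) = 20
Q (Sara): min(38, 33, 20) = 20
top (Hugo): max(-9, 20) = 20
At top, Hugo picks Q (highest: 20).
At Q, Sara picks e (lowest: 20).
At e, Hugo picks s (highest: 20).
Terminal value 20.

s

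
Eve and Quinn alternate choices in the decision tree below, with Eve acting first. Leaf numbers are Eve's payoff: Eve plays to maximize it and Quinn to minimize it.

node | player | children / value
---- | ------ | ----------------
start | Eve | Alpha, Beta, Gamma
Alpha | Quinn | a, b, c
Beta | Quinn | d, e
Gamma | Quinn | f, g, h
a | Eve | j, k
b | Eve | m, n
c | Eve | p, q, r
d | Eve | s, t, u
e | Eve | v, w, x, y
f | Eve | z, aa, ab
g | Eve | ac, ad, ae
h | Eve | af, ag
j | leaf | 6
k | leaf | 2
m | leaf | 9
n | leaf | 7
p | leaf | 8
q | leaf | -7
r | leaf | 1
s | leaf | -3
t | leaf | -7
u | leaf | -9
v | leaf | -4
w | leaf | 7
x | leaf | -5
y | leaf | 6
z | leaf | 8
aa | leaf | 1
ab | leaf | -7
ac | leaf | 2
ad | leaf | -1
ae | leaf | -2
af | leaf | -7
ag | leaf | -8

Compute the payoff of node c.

8

c (Eve): max(8, -7, 1) = 8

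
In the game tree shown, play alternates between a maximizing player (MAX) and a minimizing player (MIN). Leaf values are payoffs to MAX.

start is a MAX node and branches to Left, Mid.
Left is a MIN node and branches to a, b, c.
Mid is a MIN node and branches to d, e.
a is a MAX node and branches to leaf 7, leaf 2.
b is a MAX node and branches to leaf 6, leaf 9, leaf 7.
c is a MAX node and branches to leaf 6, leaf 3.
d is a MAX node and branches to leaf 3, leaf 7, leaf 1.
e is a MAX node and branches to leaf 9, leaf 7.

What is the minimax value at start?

7

a (MAX): max(7, 2) = 7
b (MAX): max(6, 9, 7) = 9
c (MAX): max(6, 3) = 6
Left (MIN): min(7, 9, 6) = 6
d (MAX): max(3, 7, 1) = 7
e (MAX): max(9, 7) = 9
Mid (MIN): min(7, 9) = 7
start (MAX): max(6, 7) = 7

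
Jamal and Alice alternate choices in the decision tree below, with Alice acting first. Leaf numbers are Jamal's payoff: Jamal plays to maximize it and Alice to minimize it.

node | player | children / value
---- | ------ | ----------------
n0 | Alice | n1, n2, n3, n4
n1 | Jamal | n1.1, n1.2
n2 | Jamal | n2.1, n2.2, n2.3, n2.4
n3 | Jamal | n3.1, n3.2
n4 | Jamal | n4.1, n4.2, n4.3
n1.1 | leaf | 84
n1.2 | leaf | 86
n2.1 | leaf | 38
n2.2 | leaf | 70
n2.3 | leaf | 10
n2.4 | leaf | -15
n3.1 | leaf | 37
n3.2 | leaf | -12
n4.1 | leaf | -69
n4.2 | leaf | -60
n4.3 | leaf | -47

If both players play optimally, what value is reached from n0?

n1 (Jamal): max(84, 86) = 86
n2 (Jamal): max(38, 70, 10, -15) = 70
n3 (Jamal): max(37, -12) = 37
n4 (Jamal): max(-69, -60, -47) = -47
n0 (Alice): min(86, 70, 37, -47) = -47

-47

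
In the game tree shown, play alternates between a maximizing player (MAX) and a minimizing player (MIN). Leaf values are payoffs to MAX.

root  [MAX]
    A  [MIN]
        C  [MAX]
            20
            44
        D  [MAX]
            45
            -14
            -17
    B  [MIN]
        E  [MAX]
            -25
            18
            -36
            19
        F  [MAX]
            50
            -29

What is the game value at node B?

19

E (MAX): max(-25, 18, -36, 19) = 19
F (MAX): max(50, -29) = 50
B (MIN): min(19, 50) = 19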